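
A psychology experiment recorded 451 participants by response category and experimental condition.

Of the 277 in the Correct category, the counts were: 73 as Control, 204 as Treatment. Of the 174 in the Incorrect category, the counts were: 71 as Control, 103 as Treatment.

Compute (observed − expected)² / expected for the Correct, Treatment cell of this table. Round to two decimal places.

1.26

Row total (Correct) = 277; column total (Treatment) = 307; N = 451.
Expected count E = 277 × 307 / 451 = 188.557.
Contribution = (O − E)²/E = (204 − 188.557)² / 188.557 = 1.26.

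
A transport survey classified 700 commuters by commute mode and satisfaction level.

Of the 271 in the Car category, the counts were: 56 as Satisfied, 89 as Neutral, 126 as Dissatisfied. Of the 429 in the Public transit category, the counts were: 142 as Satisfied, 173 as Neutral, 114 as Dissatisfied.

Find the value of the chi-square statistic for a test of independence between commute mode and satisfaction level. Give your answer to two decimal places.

30.79

Row totals: 271, 429. Column totals: 198, 262, 240. Grand total N = 700.
Expected counts (row total × column total / N):
  Car, Satisfied: 271×198/700 = 76.654
  Car, Neutral: 271×262/700 = 101.431
  Car, Dissatisfied: 271×240/700 = 92.914
  Public transit, Satisfied: 429×198/700 = 121.346
  Public transit, Neutral: 429×262/700 = 160.569
  Public transit, Dissatisfied: 429×240/700 = 147.086
Contributions (O − E)²/E:
  (56 − 76.654)²/76.654 = 5.5651
  (89 − 101.431)²/101.431 = 1.5235
  (126 − 92.914)²/92.914 = 11.7817
  (142 − 121.346)²/121.346 = 3.5155
  (173 − 160.569)²/160.569 = 0.9624
  (114 − 147.086)²/147.086 = 7.4425
χ² = 5.5651 + 1.5235 + 11.7817 + 3.5155 + 0.9624 + 7.4425 = 30.79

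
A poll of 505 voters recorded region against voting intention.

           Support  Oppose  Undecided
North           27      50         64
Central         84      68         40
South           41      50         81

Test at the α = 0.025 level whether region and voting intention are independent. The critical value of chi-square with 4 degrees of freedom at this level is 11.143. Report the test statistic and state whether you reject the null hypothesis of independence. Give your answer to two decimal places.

42.30; reject H₀

Row totals: 141, 192, 172. Column totals: 152, 168, 185. Grand total N = 505.
Expected counts (row total × column total / N):
  North, Support: 141×152/505 = 42.440
  North, Oppose: 141×168/505 = 46.907
  North, Undecided: 141×185/505 = 51.653
  Central, Support: 192×152/505 = 57.790
  Central, Oppose: 192×168/505 = 63.873
  Central, Undecided: 192×185/505 = 70.337
  South, Support: 172×152/505 = 51.770
  South, Oppose: 172×168/505 = 57.220
  South, Undecided: 172×185/505 = 63.010
Contributions (O − E)²/E:
  (27 − 42.440)²/42.440 = 5.6172
  (50 − 46.907)²/46.907 = 0.2039
  (64 − 51.653)²/51.653 = 2.9514
  (84 − 57.790)²/57.790 = 11.8872
  (68 − 63.873)²/63.873 = 0.2667
  (40 − 70.337)²/70.337 = 13.0846
  (41 − 51.770)²/51.770 = 2.2405
  (50 − 57.220)²/57.220 = 0.9110
  (81 − 63.010)²/63.010 = 5.1363
χ² = 5.6172 + 0.2039 + 2.9514 + 11.8872 + 0.2667 + 13.0846 + 2.2405 + 0.9110 + 5.1363 = 42.30
df = (3−1)(3−1) = 4. Since 42.30 > 11.143, reject the null hypothesis of independence at α = 0.025.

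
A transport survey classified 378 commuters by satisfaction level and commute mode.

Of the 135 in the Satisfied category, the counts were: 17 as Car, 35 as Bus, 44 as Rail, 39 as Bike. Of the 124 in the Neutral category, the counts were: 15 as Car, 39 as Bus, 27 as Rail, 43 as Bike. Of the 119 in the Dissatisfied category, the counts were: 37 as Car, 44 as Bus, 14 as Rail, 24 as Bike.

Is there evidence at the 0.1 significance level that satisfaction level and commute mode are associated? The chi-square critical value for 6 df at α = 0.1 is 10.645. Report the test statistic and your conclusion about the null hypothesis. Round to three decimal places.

35.023; reject H₀

Row totals: 135, 124, 119. Column totals: 69, 118, 85, 106. Grand total N = 378.
Expected counts (row total × column total / N):
  Satisfied, Car: 135×69/378 = 24.6429
  Satisfied, Bus: 135×118/378 = 42.1429
  Satisfied, Rail: 135×85/378 = 30.3571
  Satisfied, Bike: 135×106/378 = 37.8571
  Neutral, Car: 124×69/378 = 22.6349
  Neutral, Bus: 124×118/378 = 38.7090
  Neutral, Rail: 124×85/378 = 27.8836
  Neutral, Bike: 124×106/378 = 34.7725
  Dissatisfied, Car: 119×69/378 = 21.7222
  Dissatisfied, Bus: 119×118/378 = 37.1481
  Dissatisfied, Rail: 119×85/378 = 26.7593
  Dissatisfied, Bike: 119×106/378 = 33.3704
Contributions (O − E)²/E:
  (17 − 24.6429)²/24.6429 = 2.3704
  (35 − 42.1429)²/42.1429 = 1.2107
  (44 − 30.3571)²/30.3571 = 6.1313
  (39 − 37.8571)²/37.8571 = 0.0345
  (15 − 22.6349)²/22.6349 = 2.5753
  (39 − 38.7090)²/38.7090 = 0.0022
  (27 − 27.8836)²/27.8836 = 0.0280
  (43 − 34.7725)²/34.7725 = 1.9467
  (37 − 21.7222)²/21.7222 = 10.7453
  (44 − 37.1481)²/37.1481 = 1.2638
  (14 − 26.7593)²/26.7593 = 6.0839
  (24 − 33.3704)²/33.3704 = 2.6312
χ² = 2.3704 + 1.2107 + 6.1313 + 0.0345 + 2.5753 + 0.0022 + 0.0280 + 1.9467 + 10.7453 + 1.2638 + 6.0839 + 2.6312 = 35.023
df = (3−1)(4−1) = 6. Since 35.023 > 10.645, reject the null hypothesis of independence at α = 0.1.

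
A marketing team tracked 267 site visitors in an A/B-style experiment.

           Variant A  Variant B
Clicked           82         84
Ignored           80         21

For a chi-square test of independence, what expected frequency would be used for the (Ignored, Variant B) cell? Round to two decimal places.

39.72

Row total (Ignored) = 101; column total (Variant B) = 105; grand total N = 267.
Expected count = (row total × column total) / N = 101 × 105 / 267 = 39.72.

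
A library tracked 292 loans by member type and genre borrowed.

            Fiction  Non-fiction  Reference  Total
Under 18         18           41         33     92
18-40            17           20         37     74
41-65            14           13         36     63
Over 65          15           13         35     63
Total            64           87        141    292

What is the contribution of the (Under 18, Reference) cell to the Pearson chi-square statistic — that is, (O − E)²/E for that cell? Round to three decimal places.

Row total (Under 18) = 92; column total (Reference) = 141; N = 292.
Expected count E = 92 × 141 / 292 = 44.4247.
Contribution = (O − E)²/E = (33 − 44.4247)² / 44.4247 = 2.938.

2.938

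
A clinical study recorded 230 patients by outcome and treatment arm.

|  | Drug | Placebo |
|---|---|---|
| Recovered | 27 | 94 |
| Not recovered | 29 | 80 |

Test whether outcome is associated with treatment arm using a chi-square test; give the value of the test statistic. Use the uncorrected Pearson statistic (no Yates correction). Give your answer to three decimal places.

0.573

Row totals: 121, 109. Column totals: 56, 174. Grand total N = 230.
Expected counts (row total × column total / N):
  Recovered, Drug: 121×56/230 = 29.4609
  Recovered, Placebo: 121×174/230 = 91.5391
  Not recovered, Drug: 109×56/230 = 26.5391
  Not recovered, Placebo: 109×174/230 = 82.4609
Contributions (O − E)²/E:
  (27 − 29.4609)²/29.4609 = 0.2056
  (94 − 91.5391)²/91.5391 = 0.0662
  (29 − 26.5391)²/26.5391 = 0.2282
  (80 − 82.4609)²/82.4609 = 0.0734
χ² = 0.2056 + 0.0662 + 0.2282 + 0.0734 = 0.573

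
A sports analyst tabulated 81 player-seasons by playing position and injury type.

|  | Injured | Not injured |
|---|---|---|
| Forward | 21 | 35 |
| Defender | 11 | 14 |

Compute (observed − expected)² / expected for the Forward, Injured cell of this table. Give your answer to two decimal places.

Row total (Forward) = 56; column total (Injured) = 32; N = 81.
Expected count E = 56 × 32 / 81 = 22.123.
Contribution = (O − E)²/E = (21 − 22.123)² / 22.123 = 0.06.

0.06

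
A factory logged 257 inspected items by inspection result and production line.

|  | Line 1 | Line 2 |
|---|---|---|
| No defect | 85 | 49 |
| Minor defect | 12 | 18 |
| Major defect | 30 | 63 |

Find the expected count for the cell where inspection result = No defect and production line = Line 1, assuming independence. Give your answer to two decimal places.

66.22

Row total (No defect) = 134; column total (Line 1) = 127; grand total N = 257.
Expected count = (row total × column total) / N = 134 × 127 / 257 = 66.22.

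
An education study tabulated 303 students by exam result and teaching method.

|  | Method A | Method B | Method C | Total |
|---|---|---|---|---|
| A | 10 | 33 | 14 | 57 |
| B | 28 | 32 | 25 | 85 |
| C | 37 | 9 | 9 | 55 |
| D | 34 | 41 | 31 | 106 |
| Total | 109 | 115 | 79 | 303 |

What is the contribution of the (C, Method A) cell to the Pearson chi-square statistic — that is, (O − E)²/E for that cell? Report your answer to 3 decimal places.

Row total (C) = 55; column total (Method A) = 109; N = 303.
Expected count E = 55 × 109 / 303 = 19.7855.
Contribution = (O − E)²/E = (37 − 19.7855)² / 19.7855 = 14.978.

14.978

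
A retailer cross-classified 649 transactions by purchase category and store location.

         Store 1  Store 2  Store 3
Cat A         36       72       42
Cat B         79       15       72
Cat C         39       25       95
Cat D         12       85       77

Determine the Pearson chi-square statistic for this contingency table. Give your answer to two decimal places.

Row totals: 150, 166, 159, 174. Column totals: 166, 197, 286. Grand total N = 649.
Expected counts (row total × column total / N):
  Cat A, Store 1: 150×166/649 = 38.3667
  Cat A, Store 2: 150×197/649 = 45.5316
  Cat A, Store 3: 150×286/649 = 66.1017
  Cat B, Store 1: 166×166/649 = 42.4592
  Cat B, Store 2: 166×197/649 = 50.3883
  Cat B, Store 3: 166×286/649 = 73.1525
  Cat C, Store 1: 159×166/649 = 40.6687
  Cat C, Store 2: 159×197/649 = 48.2635
  Cat C, Store 3: 159×286/649 = 70.0678
  Cat D, Store 1: 174×166/649 = 44.5054
  Cat D, Store 2: 174×197/649 = 52.8166
  Cat D, Store 3: 174×286/649 = 76.6780
Contributions (O − E)²/E:
  (36 − 38.3667)²/38.3667 = 0.1460
  (72 − 45.5316)²/45.5316 = 15.3866
  (42 − 66.1017)²/66.1017 = 8.7879
  (79 − 42.4592)²/42.4592 = 31.4474
  (15 − 50.3883)²/50.3883 = 24.8536
  (72 − 73.1525)²/73.1525 = 0.0182
  (39 − 40.6687)²/40.6687 = 0.0685
  (25 − 48.2635)²/48.2635 = 11.2132
  (95 − 70.0678)²/70.0678 = 8.8716
  (12 − 44.5054)²/44.5054 = 23.7410
  (85 − 52.8166)²/52.8166 = 19.6107
  (77 − 76.6780)²/76.6780 = 0.0014
χ² = 0.1460 + 15.3866 + 8.7879 + 31.4474 + 24.8536 + 0.0182 + 0.0685 + 11.2132 + 8.8716 + 23.7410 + 19.6107 + 0.0014 = 144.15

144.15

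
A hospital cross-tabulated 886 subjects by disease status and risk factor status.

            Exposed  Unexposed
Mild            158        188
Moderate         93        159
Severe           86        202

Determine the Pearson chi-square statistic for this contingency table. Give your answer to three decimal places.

Row totals: 346, 252, 288. Column totals: 337, 549. Grand total N = 886.
Expected counts (row total × column total / N):
  Mild, Exposed: 346×337/886 = 131.6050
  Mild, Unexposed: 346×549/886 = 214.3950
  Moderate, Exposed: 252×337/886 = 95.8510
  Moderate, Unexposed: 252×549/886 = 156.1490
  Severe, Exposed: 288×337/886 = 109.5440
  Severe, Unexposed: 288×549/886 = 178.4560
Contributions (O − E)²/E:
  (158 − 131.6050)²/131.6050 = 5.2938
  (188 − 214.3950)²/214.3950 = 3.2496
  (93 − 95.8510)²/95.8510 = 0.0848
  (159 − 156.1490)²/156.1490 = 0.0521
  (86 − 109.5440)²/109.5440 = 5.0602
  (202 − 178.4560)²/178.4560 = 3.1062
χ² = 5.2938 + 3.2496 + 0.0848 + 0.0521 + 5.0602 + 3.1062 = 16.847

16.847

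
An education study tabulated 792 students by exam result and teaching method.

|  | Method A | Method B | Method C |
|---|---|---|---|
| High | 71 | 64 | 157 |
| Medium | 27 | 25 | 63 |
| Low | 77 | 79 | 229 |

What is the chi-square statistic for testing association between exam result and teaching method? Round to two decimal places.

2.73

Row totals: 292, 115, 385. Column totals: 175, 168, 449. Grand total N = 792.
Expected counts (row total × column total / N):
  High, Method A: 292×175/792 = 64.520
  High, Method B: 292×168/792 = 61.939
  High, Method C: 292×449/792 = 165.540
  Medium, Method A: 115×175/792 = 25.410
  Medium, Method B: 115×168/792 = 24.394
  Medium, Method C: 115×449/792 = 65.196
  Low, Method A: 385×175/792 = 85.069
  Low, Method B: 385×168/792 = 81.667
  Low, Method C: 385×449/792 = 218.264
Contributions (O − E)²/E:
  (71 − 64.520)²/64.520 = 0.6508
  (64 − 61.939)²/61.939 = 0.0686
  (157 − 165.540)²/165.540 = 0.4406
  (27 − 25.410)²/25.410 = 0.0995
  (25 − 24.394)²/24.394 = 0.0151
  (63 − 65.196)²/65.196 = 0.0740
  (77 − 85.069)²/85.069 = 0.7654
  (79 − 81.667)²/81.667 = 0.0871
  (229 − 218.264)²/218.264 = 0.5281
χ² = 0.6508 + 0.0686 + 0.4406 + 0.0995 + 0.0151 + 0.0740 + 0.7654 + 0.0871 + 0.5281 = 2.73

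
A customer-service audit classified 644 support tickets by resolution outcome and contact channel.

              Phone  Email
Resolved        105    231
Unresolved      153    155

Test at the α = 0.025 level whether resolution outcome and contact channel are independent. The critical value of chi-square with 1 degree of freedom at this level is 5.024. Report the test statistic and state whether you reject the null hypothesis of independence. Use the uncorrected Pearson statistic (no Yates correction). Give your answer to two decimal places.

22.72; reject H₀

Row totals: 336, 308. Column totals: 258, 386. Grand total N = 644.
Expected counts (row total × column total / N):
  Resolved, Phone: 336×258/644 = 134.609
  Resolved, Email: 336×386/644 = 201.391
  Unresolved, Phone: 308×258/644 = 123.391
  Unresolved, Email: 308×386/644 = 184.609
Contributions (O − E)²/E:
  (105 − 134.609)²/134.609 = 6.5129
  (231 − 201.391)²/201.391 = 4.3532
  (153 − 123.391)²/123.391 = 7.1050
  (155 − 184.609)²/184.609 = 4.7489
χ² = 6.5129 + 4.3532 + 7.1050 + 4.7489 = 22.72
df = (2−1)(2−1) = 1. Since 22.72 > 5.024, reject the null hypothesis of independence at α = 0.025.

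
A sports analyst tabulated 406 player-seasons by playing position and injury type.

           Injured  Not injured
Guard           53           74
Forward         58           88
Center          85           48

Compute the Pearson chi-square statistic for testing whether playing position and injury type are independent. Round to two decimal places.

Row totals: 127, 146, 133. Column totals: 196, 210. Grand total N = 406.
Expected counts (row total × column total / N):
  Guard, Injured: 127×196/406 = 61.310
  Guard, Not injured: 127×210/406 = 65.690
  Forward, Injured: 146×196/406 = 70.483
  Forward, Not injured: 146×210/406 = 75.517
  Center, Injured: 133×196/406 = 64.207
  Center, Not injured: 133×210/406 = 68.793
Contributions (O − E)²/E:
  (53 − 61.310)²/61.310 = 1.1263
  (74 − 65.690)²/65.690 = 1.0512
  (58 − 70.483)²/70.483 = 2.2108
  (88 − 75.517)²/75.517 = 2.0634
  (85 − 64.207)²/64.207 = 6.7337
  (48 − 68.793)²/68.793 = 6.2848
χ² = 1.1263 + 1.0512 + 2.2108 + 2.0634 + 6.7337 + 6.2848 = 19.47

19.47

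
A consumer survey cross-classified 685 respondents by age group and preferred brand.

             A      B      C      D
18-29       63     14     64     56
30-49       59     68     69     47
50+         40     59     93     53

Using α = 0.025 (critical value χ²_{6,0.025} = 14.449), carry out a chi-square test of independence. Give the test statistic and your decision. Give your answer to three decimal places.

44.245; reject H₀

Row totals: 197, 243, 245. Column totals: 162, 141, 226, 156. Grand total N = 685.
Expected counts (row total × column total / N):
  18-29, A: 197×162/685 = 46.5898
  18-29, B: 197×141/685 = 40.5504
  18-29, C: 197×226/685 = 64.9956
  18-29, D: 197×156/685 = 44.8642
  30-49, A: 243×162/685 = 57.4686
  30-49, B: 243×141/685 = 50.0190
  30-49, C: 243×226/685 = 80.1723
  30-49, D: 243×156/685 = 55.3401
  50+, A: 245×162/685 = 57.9416
  50+, B: 245×141/685 = 50.4307
  50+, C: 245×226/685 = 80.8321
  50+, D: 245×156/685 = 55.7956
Contributions (O − E)²/E:
  (63 − 46.5898)²/46.5898 = 5.7801
  (14 − 40.5504)²/40.5504 = 17.3839
  (64 − 64.9956)²/64.9956 = 0.0153
  (56 − 44.8642)²/44.8642 = 2.7640
  (59 − 57.4686)²/57.4686 = 0.0408
  (68 − 50.0190)²/50.0190 = 6.4639
  (69 − 80.1723)²/80.1723 = 1.5569
  (47 − 55.3401)²/55.3401 = 1.2569
  (40 − 57.9416)²/57.9416 = 5.5556
  (59 − 50.4307)²/50.4307 = 1.4561
  (93 − 80.8321)²/80.8321 = 1.8317
  (53 − 55.7956)²/55.7956 = 0.1401
χ² = 5.7801 + 17.3839 + 0.0153 + 2.7640 + 0.0408 + 6.4639 + 1.5569 + 1.2569 + 5.5556 + 1.4561 + 1.8317 + 0.1401 = 44.245
df = (3−1)(4−1) = 6. Since 44.245 > 14.449, reject the null hypothesis of independence at α = 0.025.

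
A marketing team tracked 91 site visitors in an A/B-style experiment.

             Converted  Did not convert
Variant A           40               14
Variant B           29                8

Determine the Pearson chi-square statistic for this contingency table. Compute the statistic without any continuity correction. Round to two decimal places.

Row totals: 54, 37. Column totals: 69, 22. Grand total N = 91.
Expected counts (row total × column total / N):
  Variant A, Converted: 54×69/91 = 40.945
  Variant A, Did not convert: 54×22/91 = 13.055
  Variant B, Converted: 37×69/91 = 28.055
  Variant B, Did not convert: 37×22/91 = 8.945
Contributions (O − E)²/E:
  (40 − 40.945)²/40.945 = 0.0218
  (14 − 13.055)²/13.055 = 0.0684
  (29 − 28.055)²/28.055 = 0.0318
  (8 − 8.945)²/8.945 = 0.0998
χ² = 0.0218 + 0.0684 + 0.0318 + 0.0998 = 0.22

0.22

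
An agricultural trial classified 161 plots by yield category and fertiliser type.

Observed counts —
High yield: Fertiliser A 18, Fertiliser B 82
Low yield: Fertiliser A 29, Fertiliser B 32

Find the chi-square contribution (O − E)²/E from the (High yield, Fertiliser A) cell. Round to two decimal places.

4.29

Row total (High yield) = 100; column total (Fertiliser A) = 47; N = 161.
Expected count E = 100 × 47 / 161 = 29.1925.
Contribution = (O − E)²/E = (18 − 29.1925)² / 29.1925 = 4.29.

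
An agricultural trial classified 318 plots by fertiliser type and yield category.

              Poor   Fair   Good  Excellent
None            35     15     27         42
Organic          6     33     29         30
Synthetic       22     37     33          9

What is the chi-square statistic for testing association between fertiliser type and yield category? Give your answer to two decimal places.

47.83

Row totals: 119, 98, 101. Column totals: 63, 85, 89, 81. Grand total N = 318.
Expected counts (row total × column total / N):
  None, Poor: 119×63/318 = 23.5755
  None, Fair: 119×85/318 = 31.8082
  None, Good: 119×89/318 = 33.3050
  None, Excellent: 119×81/318 = 30.3113
  Organic, Poor: 98×63/318 = 19.4151
  Organic, Fair: 98×85/318 = 26.1950
  Organic, Good: 98×89/318 = 27.4277
  Organic, Excellent: 98×81/318 = 24.9623
  Synthetic, Poor: 101×63/318 = 20.0094
  Synthetic, Fair: 101×85/318 = 26.9969
  Synthetic, Good: 101×89/318 = 28.2673
  Synthetic, Excellent: 101×81/318 = 25.7264
Contributions (O − E)²/E:
  (35 − 23.5755)²/23.5755 = 5.5362
  (15 − 31.8082)²/31.8082 = 8.8818
  (27 − 33.3050)²/33.3050 = 1.1936
  (42 − 30.3113)²/30.3113 = 4.5074
  (6 − 19.4151)²/19.4151 = 9.2693
  (33 − 26.1950)²/26.1950 = 1.7678
  (29 − 27.4277)²/27.4277 = 0.0901
  (30 − 24.9623)²/24.9623 = 1.0167
  (22 − 20.0094)²/20.0094 = 0.1980
  (37 − 26.9969)²/26.9969 = 3.7064
  (33 − 28.2673)²/28.2673 = 0.7924
  (9 − 25.7264)²/25.7264 = 10.8749
χ² = 5.5362 + 8.8818 + 1.1936 + 4.5074 + 9.2693 + 1.7678 + 0.0901 + 1.0167 + 0.1980 + 3.7064 + 0.7924 + 10.8749 = 47.83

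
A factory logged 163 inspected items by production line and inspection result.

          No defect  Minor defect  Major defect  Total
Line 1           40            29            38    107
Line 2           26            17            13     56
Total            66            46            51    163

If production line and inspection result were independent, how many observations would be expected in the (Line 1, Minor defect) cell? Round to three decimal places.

30.196

Row total (Line 1) = 107; column total (Minor defect) = 46; grand total N = 163.
Expected count = (row total × column total) / N = 107 × 46 / 163 = 30.196.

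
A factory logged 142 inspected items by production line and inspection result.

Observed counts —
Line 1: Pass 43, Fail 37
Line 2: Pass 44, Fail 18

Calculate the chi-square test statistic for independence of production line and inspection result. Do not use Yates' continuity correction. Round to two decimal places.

4.36

Row totals: 80, 62. Column totals: 87, 55. Grand total N = 142.
Expected counts (row total × column total / N):
  Line 1, Pass: 80×87/142 = 49.014
  Line 1, Fail: 80×55/142 = 30.986
  Line 2, Pass: 62×87/142 = 37.986
  Line 2, Fail: 62×55/142 = 24.014
Contributions (O − E)²/E:
  (43 − 49.014)²/49.014 = 0.7379
  (37 − 30.986)²/30.986 = 1.1672
  (44 − 37.986)²/37.986 = 0.9521
  (18 − 24.014)²/24.014 = 1.5061
χ² = 0.7379 + 1.1672 + 0.9521 + 1.5061 = 4.36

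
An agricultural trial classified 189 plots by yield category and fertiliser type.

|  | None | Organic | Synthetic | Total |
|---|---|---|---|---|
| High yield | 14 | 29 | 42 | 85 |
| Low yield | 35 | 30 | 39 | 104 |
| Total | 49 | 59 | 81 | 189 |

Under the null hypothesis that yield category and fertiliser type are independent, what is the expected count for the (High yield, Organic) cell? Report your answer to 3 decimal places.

Row total (High yield) = 85; column total (Organic) = 59; grand total N = 189.
Expected count = (row total × column total) / N = 85 × 59 / 189 = 26.534.

26.534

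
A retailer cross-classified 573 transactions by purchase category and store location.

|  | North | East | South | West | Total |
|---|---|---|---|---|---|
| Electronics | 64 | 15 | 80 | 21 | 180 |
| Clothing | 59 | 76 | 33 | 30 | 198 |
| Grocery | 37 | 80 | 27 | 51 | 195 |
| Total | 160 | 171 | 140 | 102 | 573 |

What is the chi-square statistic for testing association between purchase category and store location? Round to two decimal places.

Grand total N = 573.
Expected counts (row total × column total / N):
  Electronics, North: 180×160/573 = 50.2618
  Electronics, East: 180×171/573 = 53.7173
  Electronics, South: 180×140/573 = 43.9791
  Electronics, West: 180×102/573 = 32.0419
  Clothing, North: 198×160/573 = 55.2880
  Clothing, East: 198×171/573 = 59.0890
  Clothing, South: 198×140/573 = 48.3770
  Clothing, West: 198×102/573 = 35.2461
  Grocery, North: 195×160/573 = 54.4503
  Grocery, East: 195×171/573 = 58.1937
  Grocery, South: 195×140/573 = 47.6440
  Grocery, West: 195×102/573 = 34.7120
Contributions (O − E)²/E:
  (64 − 50.2618)²/50.2618 = 3.7551
  (15 − 53.7173)²/53.7173 = 27.9059
  (80 − 43.9791)²/43.9791 = 29.5028
  (21 − 32.0419)²/32.0419 = 3.8051
  (59 − 55.2880)²/55.2880 = 0.2492
  (76 − 59.0890)²/59.0890 = 4.8399
  (33 − 48.3770)²/48.3770 = 4.8877
  (30 − 35.2461)²/35.2461 = 0.7808
  (37 − 54.4503)²/54.4503 = 5.5925
  (80 − 58.1937)²/58.1937 = 8.1712
  (27 − 47.6440)²/47.6440 = 8.9450
  (51 − 34.7120)²/34.7120 = 7.6429
χ² = 3.7551 + 27.9059 + 29.5028 + 3.8051 + 0.2492 + 4.8399 + 4.8877 + 0.7808 + 5.5925 + 8.1712 + 8.9450 + 7.6429 = 106.08

106.08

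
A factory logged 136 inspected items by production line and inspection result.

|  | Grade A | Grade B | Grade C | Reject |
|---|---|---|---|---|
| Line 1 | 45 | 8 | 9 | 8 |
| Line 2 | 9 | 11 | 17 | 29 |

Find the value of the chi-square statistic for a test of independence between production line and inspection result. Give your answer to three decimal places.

Row totals: 70, 66. Column totals: 54, 19, 26, 37. Grand total N = 136.
Expected counts (row total × column total / N):
  Line 1, Grade A: 70×54/136 = 27.7941
  Line 1, Grade B: 70×19/136 = 9.7794
  Line 1, Grade C: 70×26/136 = 13.3824
  Line 1, Reject: 70×37/136 = 19.0441
  Line 2, Grade A: 66×54/136 = 26.2059
  Line 2, Grade B: 66×19/136 = 9.2206
  Line 2, Grade C: 66×26/136 = 12.6176
  Line 2, Reject: 66×37/136 = 17.9559
Contributions (O − E)²/E:
  (45 − 27.7941)²/27.7941 = 10.6513
  (8 − 9.7794)²/9.7794 = 0.3238
  (9 − 13.3824)²/13.3824 = 1.4351
  (8 − 19.0441)²/19.0441 = 6.4047
  (9 − 26.2059)²/26.2059 = 11.2968
  (11 − 9.2206)²/9.2206 = 0.3434
  (17 − 12.6176)²/12.6176 = 1.5221
  (29 − 17.9559)²/17.9559 = 6.7929
χ² = 10.6513 + 0.3238 + 1.4351 + 6.4047 + 11.2968 + 0.3434 + 1.5221 + 6.7929 = 38.770

38.770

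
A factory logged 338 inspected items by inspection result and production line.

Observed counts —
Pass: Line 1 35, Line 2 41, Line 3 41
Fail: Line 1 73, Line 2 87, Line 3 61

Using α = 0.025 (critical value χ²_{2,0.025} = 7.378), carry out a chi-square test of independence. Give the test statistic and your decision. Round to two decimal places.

2.01; fail to reject H₀

Row totals: 117, 221. Column totals: 108, 128, 102. Grand total N = 338.
Expected counts (row total × column total / N):
  Pass, Line 1: 117×108/338 = 37.385
  Pass, Line 2: 117×128/338 = 44.308
  Pass, Line 3: 117×102/338 = 35.308
  Fail, Line 1: 221×108/338 = 70.615
  Fail, Line 2: 221×128/338 = 83.692
  Fail, Line 3: 221×102/338 = 66.692
Contributions (O − E)²/E:
  (35 − 37.385)²/37.385 = 0.1522
  (41 − 44.308)²/44.308 = 0.2470
  (41 − 35.308)²/35.308 = 0.9176
  (73 − 70.615)²/70.615 = 0.0806
  (87 − 83.692)²/83.692 = 0.1308
  (61 − 66.692)²/66.692 = 0.4858
χ² = 0.1522 + 0.2470 + 0.9176 + 0.0806 + 0.1308 + 0.4858 = 2.01
df = (2−1)(3−1) = 2. Since 2.01 < 7.378, fail to reject the null hypothesis of independence at α = 0.025.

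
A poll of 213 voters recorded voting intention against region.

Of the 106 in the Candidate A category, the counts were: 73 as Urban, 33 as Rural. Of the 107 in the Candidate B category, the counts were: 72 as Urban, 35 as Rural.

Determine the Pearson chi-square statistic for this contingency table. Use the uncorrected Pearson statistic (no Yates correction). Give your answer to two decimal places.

0.06

Row totals: 106, 107. Column totals: 145, 68. Grand total N = 213.
Expected counts (row total × column total / N):
  Candidate A, Urban: 106×145/213 = 72.160
  Candidate A, Rural: 106×68/213 = 33.840
  Candidate B, Urban: 107×145/213 = 72.840
  Candidate B, Rural: 107×68/213 = 34.160
Contributions (O − E)²/E:
  (73 − 72.160)²/72.160 = 0.0098
  (33 − 33.840)²/33.840 = 0.0209
  (72 − 72.840)²/72.840 = 0.0097
  (35 − 34.160)²/34.160 = 0.0207
χ² = 0.0098 + 0.0209 + 0.0097 + 0.0207 = 0.06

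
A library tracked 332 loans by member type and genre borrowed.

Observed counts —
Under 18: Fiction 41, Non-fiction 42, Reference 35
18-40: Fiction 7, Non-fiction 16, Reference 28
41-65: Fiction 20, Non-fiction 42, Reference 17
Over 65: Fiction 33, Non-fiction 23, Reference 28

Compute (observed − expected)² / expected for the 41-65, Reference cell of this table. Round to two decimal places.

Row total (41-65) = 79; column total (Reference) = 108; N = 332.
Expected count E = 79 × 108 / 332 = 25.699.
Contribution = (O − E)²/E = (17 − 25.699)² / 25.699 = 2.94.

2.94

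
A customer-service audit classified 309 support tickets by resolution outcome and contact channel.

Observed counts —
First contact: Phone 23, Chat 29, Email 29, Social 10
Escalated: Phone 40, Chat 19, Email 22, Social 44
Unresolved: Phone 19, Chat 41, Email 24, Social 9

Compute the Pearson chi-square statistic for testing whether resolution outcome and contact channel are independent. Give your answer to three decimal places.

45.809

Row totals: 91, 125, 93. Column totals: 82, 89, 75, 63. Grand total N = 309.
Expected counts (row total × column total / N):
  First contact, Phone: 91×82/309 = 24.1489
  First contact, Chat: 91×89/309 = 26.2104
  First contact, Email: 91×75/309 = 22.0874
  First contact, Social: 91×63/309 = 18.5534
  Escalated, Phone: 125×82/309 = 33.1715
  Escalated, Chat: 125×89/309 = 36.0032
  Escalated, Email: 125×75/309 = 30.3398
  Escalated, Social: 125×63/309 = 25.4854
  Unresolved, Phone: 93×82/309 = 24.6796
  Unresolved, Chat: 93×89/309 = 26.7864
  Unresolved, Email: 93×75/309 = 22.5728
  Unresolved, Social: 93×63/309 = 18.9612
Contributions (O − E)²/E:
  (23 − 24.1489)²/24.1489 = 0.0547
  (29 − 26.2104)²/26.2104 = 0.2969
  (29 − 22.0874)²/22.0874 = 2.1634
  (10 − 18.5534)²/18.5534 = 3.9432
  (40 − 33.1715)²/33.1715 = 1.4057
  (19 − 36.0032)²/36.0032 = 8.0301
  (22 − 30.3398)²/30.3398 = 2.2924
  (44 − 25.4854)²/25.4854 = 13.4505
  (19 − 24.6796)²/24.6796 = 1.3071
  (41 − 26.7864)²/26.7864 = 7.5421
  (24 − 22.5728)²/22.5728 = 0.0902
  (9 − 18.9612)²/18.9612 = 5.2331
χ² = 0.0547 + 0.2969 + 2.1634 + 3.9432 + 1.4057 + 8.0301 + 2.2924 + 13.4505 + 1.3071 + 7.5421 + 0.0902 + 5.2331 = 45.809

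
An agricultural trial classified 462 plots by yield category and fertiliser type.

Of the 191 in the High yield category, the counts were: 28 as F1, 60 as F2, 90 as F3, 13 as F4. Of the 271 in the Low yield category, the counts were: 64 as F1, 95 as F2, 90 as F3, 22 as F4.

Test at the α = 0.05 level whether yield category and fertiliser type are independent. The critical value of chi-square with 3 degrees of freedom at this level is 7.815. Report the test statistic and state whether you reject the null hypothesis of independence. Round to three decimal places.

10.775; reject H₀

Row totals: 191, 271. Column totals: 92, 155, 180, 35. Grand total N = 462.
Expected counts (row total × column total / N):
  High yield, F1: 191×92/462 = 38.0346
  High yield, F2: 191×155/462 = 64.0801
  High yield, F3: 191×180/462 = 74.4156
  High yield, F4: 191×35/462 = 14.4697
  Low yield, F1: 271×92/462 = 53.9654
  Low yield, F2: 271×155/462 = 90.9199
  Low yield, F3: 271×180/462 = 105.5844
  Low yield, F4: 271×35/462 = 20.5303
Contributions (O − E)²/E:
  (28 − 38.0346)²/38.0346 = 2.6474
  (60 − 64.0801)²/64.0801 = 0.2598
  (90 − 74.4156)²/74.4156 = 3.2637
  (13 − 14.4697)²/14.4697 = 0.1493
  (64 − 53.9654)²/53.9654 = 1.8659
  (95 − 90.9199)²/90.9199 = 0.1831
  (90 − 105.5844)²/105.5844 = 2.3003
  (22 − 20.5303)²/20.5303 = 0.1052
χ² = 2.6474 + 0.2598 + 3.2637 + 0.1493 + 1.8659 + 0.1831 + 2.3003 + 0.1052 = 10.775
df = (2−1)(4−1) = 3. Since 10.775 > 7.815, reject the null hypothesis of independence at α = 0.05.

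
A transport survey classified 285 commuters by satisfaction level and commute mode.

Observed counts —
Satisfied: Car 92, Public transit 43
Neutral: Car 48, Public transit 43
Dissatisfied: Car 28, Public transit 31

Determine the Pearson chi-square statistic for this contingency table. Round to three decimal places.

9.387

Row totals: 135, 91, 59. Column totals: 168, 117. Grand total N = 285.
Expected counts (row total × column total / N):
  Satisfied, Car: 135×168/285 = 79.5789
  Satisfied, Public transit: 135×117/285 = 55.4211
  Neutral, Car: 91×168/285 = 53.6421
  Neutral, Public transit: 91×117/285 = 37.3579
  Dissatisfied, Car: 59×168/285 = 34.7789
  Dissatisfied, Public transit: 59×117/285 = 24.2211
Contributions (O − E)²/E:
  (92 − 79.5789)²/79.5789 = 1.9388
  (43 − 55.4211)²/55.4211 = 2.7838
  (48 − 53.6421)²/53.6421 = 0.5934
  (43 − 37.3579)²/37.3579 = 0.8521
  (28 − 34.7789)²/34.7789 = 1.3213
  (31 − 24.2211)²/24.2211 = 1.8973
χ² = 1.9388 + 2.7838 + 0.5934 + 0.8521 + 1.3213 + 1.8973 = 9.387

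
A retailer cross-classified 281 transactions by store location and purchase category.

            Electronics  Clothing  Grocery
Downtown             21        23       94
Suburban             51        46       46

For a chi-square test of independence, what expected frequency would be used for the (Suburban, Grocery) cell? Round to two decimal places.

Row total (Suburban) = 143; column total (Grocery) = 140; grand total N = 281.
Expected count = (row total × column total) / N = 143 × 140 / 281 = 71.25.

71.25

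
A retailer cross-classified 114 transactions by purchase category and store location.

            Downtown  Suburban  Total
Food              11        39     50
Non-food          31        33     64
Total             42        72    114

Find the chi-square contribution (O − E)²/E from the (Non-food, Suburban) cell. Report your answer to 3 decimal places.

Row total (Non-food) = 64; column total (Suburban) = 72; N = 114.
Expected count E = 64 × 72 / 114 = 40.4211.
Contribution = (O − E)²/E = (33 − 40.4211)² / 40.4211 = 1.362.

1.362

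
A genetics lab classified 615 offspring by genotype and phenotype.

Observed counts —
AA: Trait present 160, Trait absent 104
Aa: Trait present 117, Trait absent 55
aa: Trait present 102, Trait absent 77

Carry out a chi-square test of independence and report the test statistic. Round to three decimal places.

4.724

Row totals: 264, 172, 179. Column totals: 379, 236. Grand total N = 615.
Expected counts (row total × column total / N):
  AA, Trait present: 264×379/615 = 162.6927
  AA, Trait absent: 264×236/615 = 101.3073
  Aa, Trait present: 172×379/615 = 105.9967
  Aa, Trait absent: 172×236/615 = 66.0033
  aa, Trait present: 179×379/615 = 110.3106
  aa, Trait absent: 179×236/615 = 68.6894
Contributions (O − E)²/E:
  (160 − 162.6927)²/162.6927 = 0.0446
  (104 − 101.3073)²/101.3073 = 0.0716
  (117 − 105.9967)²/105.9967 = 1.1422
  (55 − 66.0033)²/66.0033 = 1.8343
  (102 − 110.3106)²/110.3106 = 0.6261
  (77 − 68.6894)²/68.6894 = 1.0055
χ² = 0.0446 + 0.0716 + 1.1422 + 1.8343 + 0.6261 + 1.0055 = 4.724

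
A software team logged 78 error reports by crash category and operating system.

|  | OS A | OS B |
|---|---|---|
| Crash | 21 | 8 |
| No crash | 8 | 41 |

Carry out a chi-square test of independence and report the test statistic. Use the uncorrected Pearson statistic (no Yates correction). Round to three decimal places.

24.537

Row totals: 29, 49. Column totals: 29, 49. Grand total N = 78.
Expected counts (row total × column total / N):
  Crash, OS A: 29×29/78 = 10.7821
  Crash, OS B: 29×49/78 = 18.2179
  No crash, OS A: 49×29/78 = 18.2179
  No crash, OS B: 49×49/78 = 30.7821
Contributions (O − E)²/E:
  (21 − 10.7821)²/10.7821 = 9.6832
  (8 − 18.2179)²/18.2179 = 5.7309
  (8 − 18.2179)²/18.2179 = 5.7309
  (41 − 30.7821)²/30.7821 = 3.3918
χ² = 9.6832 + 5.7309 + 5.7309 + 3.3918 = 24.537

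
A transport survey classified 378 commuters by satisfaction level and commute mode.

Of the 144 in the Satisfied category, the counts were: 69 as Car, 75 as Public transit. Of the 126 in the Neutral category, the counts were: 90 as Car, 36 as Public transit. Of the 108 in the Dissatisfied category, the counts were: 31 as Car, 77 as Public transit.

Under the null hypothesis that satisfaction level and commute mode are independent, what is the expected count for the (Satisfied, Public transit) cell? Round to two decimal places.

Row total (Satisfied) = 144; column total (Public transit) = 188; grand total N = 378.
Expected count = (row total × column total) / N = 144 × 188 / 378 = 71.62.

71.62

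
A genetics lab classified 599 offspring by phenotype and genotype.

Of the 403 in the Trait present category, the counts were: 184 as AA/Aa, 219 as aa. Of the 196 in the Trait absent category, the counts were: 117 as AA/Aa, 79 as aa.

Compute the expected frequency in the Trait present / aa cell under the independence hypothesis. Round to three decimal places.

Row total (Trait present) = 403; column total (aa) = 298; grand total N = 599.
Expected count = (row total × column total) / N = 403 × 298 / 599 = 200.491.

200.491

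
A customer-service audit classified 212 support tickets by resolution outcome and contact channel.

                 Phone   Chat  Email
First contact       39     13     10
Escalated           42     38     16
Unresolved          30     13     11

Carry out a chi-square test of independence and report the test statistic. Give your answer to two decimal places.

8.36

Row totals: 62, 96, 54. Column totals: 111, 64, 37. Grand total N = 212.
Expected counts (row total × column total / N):
  First contact, Phone: 62×111/212 = 32.462
  First contact, Chat: 62×64/212 = 18.717
  First contact, Email: 62×37/212 = 10.821
  Escalated, Phone: 96×111/212 = 50.264
  Escalated, Chat: 96×64/212 = 28.981
  Escalated, Email: 96×37/212 = 16.755
  Unresolved, Phone: 54×111/212 = 28.274
  Unresolved, Chat: 54×64/212 = 16.302
  Unresolved, Email: 54×37/212 = 9.425
Contributions (O − E)²/E:
  (39 − 32.462)²/32.462 = 1.3168
  (13 − 18.717)²/18.717 = 1.7462
  (10 − 10.821)²/10.821 = 0.0623
  (42 − 50.264)²/50.264 = 1.3587
  (38 − 28.981)²/28.981 = 2.8067
  (16 − 16.755)²/16.755 = 0.0340
  (30 − 28.274)²/28.274 = 0.1054
  (13 − 16.302)²/16.302 = 0.6688
  (11 − 9.425)²/9.425 = 0.2632
χ² = 1.3168 + 1.7462 + 0.0623 + 1.3587 + 2.8067 + 0.0340 + 0.1054 + 0.6688 + 0.2632 = 8.36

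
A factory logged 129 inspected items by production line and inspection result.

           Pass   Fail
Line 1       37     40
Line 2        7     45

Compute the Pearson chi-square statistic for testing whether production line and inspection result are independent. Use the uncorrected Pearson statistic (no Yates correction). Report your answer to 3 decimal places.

16.524

Row totals: 77, 52. Column totals: 44, 85. Grand total N = 129.
Expected counts (row total × column total / N):
  Line 1, Pass: 77×44/129 = 26.2636
  Line 1, Fail: 77×85/129 = 50.7364
  Line 2, Pass: 52×44/129 = 17.7364
  Line 2, Fail: 52×85/129 = 34.2636
Contributions (O − E)²/E:
  (37 − 26.2636)²/26.2636 = 4.3890
  (40 − 50.7364)²/50.7364 = 2.2719
  (7 − 17.7364)²/17.7364 = 6.4991
  (45 − 34.2636)²/34.2636 = 3.3642
χ² = 4.3890 + 2.2719 + 6.4991 + 3.3642 = 16.524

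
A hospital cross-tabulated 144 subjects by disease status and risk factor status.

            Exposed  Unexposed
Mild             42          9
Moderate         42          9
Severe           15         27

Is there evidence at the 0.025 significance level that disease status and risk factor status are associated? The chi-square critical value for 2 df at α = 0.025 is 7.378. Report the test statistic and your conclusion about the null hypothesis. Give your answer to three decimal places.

30.120; reject H₀

Row totals: 51, 51, 42. Column totals: 99, 45. Grand total N = 144.
Expected counts (row total × column total / N):
  Mild, Exposed: 51×99/144 = 35.0625
  Mild, Unexposed: 51×45/144 = 15.9375
  Moderate, Exposed: 51×99/144 = 35.0625
  Moderate, Unexposed: 51×45/144 = 15.9375
  Severe, Exposed: 42×99/144 = 28.8750
  Severe, Unexposed: 42×45/144 = 13.1250
Contributions (O − E)²/E:
  (42 − 35.0625)²/35.0625 = 1.3727
  (9 − 15.9375)²/15.9375 = 3.0199
  (42 − 35.0625)²/35.0625 = 1.3727
  (9 − 15.9375)²/15.9375 = 3.0199
  (15 − 28.8750)²/28.8750 = 6.6672
  (27 − 13.1250)²/13.1250 = 14.6679
χ² = 1.3727 + 3.0199 + 1.3727 + 3.0199 + 6.6672 + 14.6679 = 30.120
df = (3−1)(2−1) = 2. Since 30.120 > 7.378, reject the null hypothesis of independence at α = 0.025.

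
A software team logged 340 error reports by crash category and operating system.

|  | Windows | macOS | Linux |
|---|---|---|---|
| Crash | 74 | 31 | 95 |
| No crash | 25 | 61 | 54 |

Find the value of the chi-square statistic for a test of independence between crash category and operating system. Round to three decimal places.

35.845

Row totals: 200, 140. Column totals: 99, 92, 149. Grand total N = 340.
Expected counts (row total × column total / N):
  Crash, Windows: 200×99/340 = 58.23529
  Crash, macOS: 200×92/340 = 54.11765
  Crash, Linux: 200×149/340 = 87.64706
  No crash, Windows: 140×99/340 = 40.76471
  No crash, macOS: 140×92/340 = 37.88235
  No crash, Linux: 140×149/340 = 61.35294
Contributions (O − E)²/E:
  (74 − 58.23529)²/58.23529 = 4.2676
  (31 − 54.11765)²/54.11765 = 9.8753
  (95 − 87.64706)²/87.64706 = 0.6169
  (25 − 40.76471)²/40.76471 = 6.0966
  (61 − 37.88235)²/37.88235 = 14.1075
  (54 − 61.35294)²/61.35294 = 0.8812
χ² = 4.2676 + 9.8753 + 0.6169 + 6.0966 + 14.1075 + 0.8812 = 35.845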